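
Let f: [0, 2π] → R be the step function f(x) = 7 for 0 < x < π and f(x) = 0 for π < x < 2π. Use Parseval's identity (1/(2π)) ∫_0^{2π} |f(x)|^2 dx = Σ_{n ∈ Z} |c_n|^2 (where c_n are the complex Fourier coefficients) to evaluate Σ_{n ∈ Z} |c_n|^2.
Σ |c_n|^2 = 49/2

Parseval equates the L^2 energy of f (normalised by 1/(2π)) with the ℓ^2 sum of its Fourier coefficients: (1/(2π)) ∫_0^{2π} |f|^2 = Σ |c_n|^2.
Compute the left side: (1/(2π)) [∫_0^π 7^2 dx + ∫_π^{2π} 0^2 dx] = (1/(2π)) · (49π + 0π) = (49 + 0)/2 = 49/2.
So Σ_{n ∈ Z} |c_n|^2 = 49/2.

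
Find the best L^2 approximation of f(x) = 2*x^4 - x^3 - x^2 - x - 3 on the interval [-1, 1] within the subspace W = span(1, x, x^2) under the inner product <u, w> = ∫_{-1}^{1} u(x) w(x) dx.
g(x) = 5*x^2/7 - 8*x/5 - 111/35

The best approximation g ∈ W is the orthogonal projection of f onto W. Writing g = a_0 + a_1 x + a_2 x^2, the coefficients solve the normal equations G · a = b where
  G_{ij} = <φ_i, φ_j> and b_i = <f, φ_i>, with φ_0 = 1, φ_1 = x, φ_2 = x^2.
G =
  [2, 0, 2/3]
  [0, 2/3, 0]
  [2/3, 0, 2/5],
b = (-88/15, -16/15, -64/35).
Solving gives a_0 = -111/35, a_1 = -8/5, a_2 = 5/7, so
  g(x) = 5*x^2/7 - 8*x/5 - 111/35.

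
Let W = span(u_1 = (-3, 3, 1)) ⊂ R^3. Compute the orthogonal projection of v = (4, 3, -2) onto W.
proj_W(v) = (15/19, -15/19, -5/19)

Set up U = [u_1 | ... | u_1] ∈ R^(3×1). The projector onto W = col(U) is P = U (U^T U)^(-1) U^T.
Compute U^T U =
  [19],
and U^T v = (-5).
Solve U^T U · c = U^T v for the coefficients: c = (-5/19). The projection is proj_W(v) = U c.
Check: (v - proj_W(v)) · u_1 = 0  (should be 0).
Result: proj_W(v) = (15/19, -15/19, -5/19).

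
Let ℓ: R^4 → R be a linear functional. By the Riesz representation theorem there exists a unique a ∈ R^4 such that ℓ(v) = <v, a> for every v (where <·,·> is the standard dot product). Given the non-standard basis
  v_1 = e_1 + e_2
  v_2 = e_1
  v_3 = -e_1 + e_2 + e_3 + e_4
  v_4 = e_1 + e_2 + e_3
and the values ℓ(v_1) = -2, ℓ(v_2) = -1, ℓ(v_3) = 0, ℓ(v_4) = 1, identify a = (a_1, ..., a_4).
a = (-1, -1, 3, -3)

Write a = (a_1, ..., a_4) in the standard basis. For each basis vector v_i, ℓ(v_i) = <v_i, a> is a linear equation in the a_j's. Collect the n equations into a matrix system V a = ℓ, where row i of V is v_i (expressed in the standard basis). Since V is invertible (lower-triangular with 1s on the diagonal, up to permutation), solve by back-substitution:
  V =
[[1, 1, 0, 0],
 [1, 0, 0, 0],
 [-1, 1, 1, 1],
 [1, 1, 1, 0]]
  V a = (-2, -1, 0, 1)
Solving gives a = (-1, -1, 3, -3).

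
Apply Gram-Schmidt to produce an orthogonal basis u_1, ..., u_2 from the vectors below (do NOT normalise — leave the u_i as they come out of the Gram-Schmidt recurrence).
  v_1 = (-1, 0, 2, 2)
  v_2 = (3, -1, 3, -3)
Orthogonal basis:
  u_1 = (-1, 0, 2, 2)
  u_2 = (8/3, -1, 11/3, -7/3)

Apply the Gram-Schmidt recurrence
  u_1 = v_1
  u_i = v_i − Σ_{j<i} ((v_i · u_j) / (u_j · u_j)) · u_j.

Step by step this gives:
  u_1 = (-1, 0, 2, 2)
  u_2 = (8/3, -1, 11/3, -7/3)

Orthogonality check:
  u_2 · u_1 = 0 (should be 0)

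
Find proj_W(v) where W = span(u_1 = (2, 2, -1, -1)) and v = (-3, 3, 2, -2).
proj_W(v) = (0, 0, 0, 0)

Set up U = [u_1 | ... | u_1] ∈ R^(4×1). The projector onto W = col(U) is P = U (U^T U)^(-1) U^T.
Compute U^T U =
  [10],
and U^T v = (0).
Solve U^T U · c = U^T v for the coefficients: c = (0). The projection is proj_W(v) = U c.
Check: (v - proj_W(v)) · u_1 = 0  (should be 0).
Result: proj_W(v) = (0, 0, 0, 0).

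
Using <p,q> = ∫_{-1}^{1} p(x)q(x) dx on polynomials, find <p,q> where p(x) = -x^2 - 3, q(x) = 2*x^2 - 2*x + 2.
<p,q> = -272/15

Expand the product: p(x)·q(x) = -2*x^4 + 2*x^3 - 8*x^2 + 6*x - 6.
∫_{-1}^{1} of each monomial x^k gives [2/(k+1) if k even, 0 if k odd]. Integrating term-by-term (or equivalently evaluating the antiderivative F(x) = -2*x^5/5 + x^4/2 - 8*x^3/3 + 3*x^2 - 6*x at the endpoints):
  F(1) − F(−1) = -167/30 − (377/30) = -272/15.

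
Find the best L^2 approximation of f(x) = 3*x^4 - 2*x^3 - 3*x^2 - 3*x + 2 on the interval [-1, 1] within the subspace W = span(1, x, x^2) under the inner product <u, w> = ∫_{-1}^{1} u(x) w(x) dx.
g(x) = -3*x^2/7 - 21*x/5 + 61/35

The best approximation g ∈ W is the orthogonal projection of f onto W. Writing g = a_0 + a_1 x + a_2 x^2, the coefficients solve the normal equations G · a = b where
  G_{ij} = <φ_i, φ_j> and b_i = <f, φ_i>, with φ_0 = 1, φ_1 = x, φ_2 = x^2.
G =
  [2, 0, 2/3]
  [0, 2/3, 0]
  [2/3, 0, 2/5],
b = (16/5, -14/5, 104/105).
Solving gives a_0 = 61/35, a_1 = -21/5, a_2 = -3/7, so
  g(x) = -3*x^2/7 - 21*x/5 + 61/35.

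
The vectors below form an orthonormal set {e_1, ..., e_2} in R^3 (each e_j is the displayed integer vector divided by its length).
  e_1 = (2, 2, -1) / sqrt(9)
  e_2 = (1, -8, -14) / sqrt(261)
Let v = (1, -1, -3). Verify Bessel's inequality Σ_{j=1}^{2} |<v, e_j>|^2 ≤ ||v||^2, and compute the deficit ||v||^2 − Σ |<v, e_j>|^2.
Σ |<v, e_j>|^2 = 318/29; ||v||^2 = 11; deficit = 1/29

Write each e_j = u_j / sqrt(<u_j, u_j>) where u_j is the displayed integer vector. Then <v, e_j> = <v, u_j> / sqrt(<u_j, u_j>), so |<v, e_j>|^2 = <v, u_j>^2 / <u_j, u_j>.
Coefficients: <v, e_1> = 3/sqrt(9), <v, e_2> = 51/sqrt(261).
Square and sum: Σ |<v, e_j>|^2 = 318/29.
Compute ||v||^2 = v·v = 11.
Deficit = 11 − 318/29 = 1/29 ≥ 0, confirming Bessel's inequality. (The deficit equals ||v − Σ <v,e_j> e_j||^2, the squared distance from v to span{e_j}.)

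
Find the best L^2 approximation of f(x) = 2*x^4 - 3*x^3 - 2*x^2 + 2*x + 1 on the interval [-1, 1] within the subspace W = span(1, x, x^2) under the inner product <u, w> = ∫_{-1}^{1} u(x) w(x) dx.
g(x) = -2*x^2/7 + x/5 + 29/35

The best approximation g ∈ W is the orthogonal projection of f onto W. Writing g = a_0 + a_1 x + a_2 x^2, the coefficients solve the normal equations G · a = b where
  G_{ij} = <φ_i, φ_j> and b_i = <f, φ_i>, with φ_0 = 1, φ_1 = x, φ_2 = x^2.
G =
  [2, 0, 2/3]
  [0, 2/3, 0]
  [2/3, 0, 2/5],
b = (22/15, 2/15, 46/105).
Solving gives a_0 = 29/35, a_1 = 1/5, a_2 = -2/7, so
  g(x) = -2*x^2/7 + x/5 + 29/35.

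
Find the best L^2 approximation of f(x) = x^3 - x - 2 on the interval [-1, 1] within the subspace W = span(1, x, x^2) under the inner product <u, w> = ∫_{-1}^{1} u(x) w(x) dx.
g(x) = -2*x/5 - 2

The best approximation g ∈ W is the orthogonal projection of f onto W. Writing g = a_0 + a_1 x + a_2 x^2, the coefficients solve the normal equations G · a = b where
  G_{ij} = <φ_i, φ_j> and b_i = <f, φ_i>, with φ_0 = 1, φ_1 = x, φ_2 = x^2.
G =
  [2, 0, 2/3]
  [0, 2/3, 0]
  [2/3, 0, 2/5],
b = (-4, -4/15, -4/3).
Solving gives a_0 = -2, a_1 = -2/5, a_2 = 0, so
  g(x) = -2*x/5 - 2.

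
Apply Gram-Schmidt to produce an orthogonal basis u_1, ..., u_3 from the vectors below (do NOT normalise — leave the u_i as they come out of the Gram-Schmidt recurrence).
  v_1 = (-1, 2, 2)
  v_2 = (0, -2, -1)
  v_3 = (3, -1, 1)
Orthogonal basis:
  u_1 = (-1, 2, 2)
  u_2 = (-2/3, -2/3, 1/3)
  u_3 = (2, -1, 2)

Apply the Gram-Schmidt recurrence
  u_1 = v_1
  u_i = v_i − Σ_{j<i} ((v_i · u_j) / (u_j · u_j)) · u_j.

Step by step this gives:
  u_1 = (-1, 2, 2)
  u_2 = (-2/3, -2/3, 1/3)
  u_3 = (2, -1, 2)

Orthogonality check:
  u_2 · u_1 = 0 (should be 0)
  u_3 · u_1 = 0 (should be 0)
  u_3 · u_2 = 0 (should be 0)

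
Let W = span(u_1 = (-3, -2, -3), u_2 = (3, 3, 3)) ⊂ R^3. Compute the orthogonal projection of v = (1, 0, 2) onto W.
proj_W(v) = (3/2, 0, 3/2)

Set up U = [u_1 | ... | u_2] ∈ R^(3×2). The projector onto W = col(U) is P = U (U^T U)^(-1) U^T.
Compute U^T U =
  [22, -24]
  [-24, 27],
and U^T v = (-9, 9).
Solve U^T U · c = U^T v for the coefficients: c = (-3/2, -1). The projection is proj_W(v) = U c.
Check: (v - proj_W(v)) · u_1 = 0  (should be 0).
Check: (v - proj_W(v)) · u_2 = 0  (should be 0).
Result: proj_W(v) = (3/2, 0, 3/2).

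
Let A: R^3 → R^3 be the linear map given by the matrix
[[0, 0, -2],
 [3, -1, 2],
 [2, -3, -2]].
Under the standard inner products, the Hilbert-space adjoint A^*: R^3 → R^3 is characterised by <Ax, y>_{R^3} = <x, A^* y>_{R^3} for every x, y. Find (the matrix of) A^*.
A^* = A^T =
[[0, 3, 2],
 [0, -1, -3],
 [-2, 2, -2]]

For real matrices with standard dot products, the defining identity <Ax, y> = <x, A^* y> gives (Ax)^T y = x^T (A^*) y, i.e. x^T A^T y = x^T (A^*) y. Since this holds for all x, y, we must have A^* = A^T. Therefore
A^* =
[[0, 3, 2],
 [0, -1, -3],
 [-2, 2, -2]].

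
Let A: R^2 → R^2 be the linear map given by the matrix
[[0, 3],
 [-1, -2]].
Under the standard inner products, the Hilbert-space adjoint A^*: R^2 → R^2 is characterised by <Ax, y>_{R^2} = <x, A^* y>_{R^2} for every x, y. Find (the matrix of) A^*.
A^* = A^T =
[[0, -1],
 [3, -2]]

For real matrices with standard dot products, the defining identity <Ax, y> = <x, A^* y> gives (Ax)^T y = x^T (A^*) y, i.e. x^T A^T y = x^T (A^*) y. Since this holds for all x, y, we must have A^* = A^T. Therefore
A^* =
[[0, -1],
 [3, -2]].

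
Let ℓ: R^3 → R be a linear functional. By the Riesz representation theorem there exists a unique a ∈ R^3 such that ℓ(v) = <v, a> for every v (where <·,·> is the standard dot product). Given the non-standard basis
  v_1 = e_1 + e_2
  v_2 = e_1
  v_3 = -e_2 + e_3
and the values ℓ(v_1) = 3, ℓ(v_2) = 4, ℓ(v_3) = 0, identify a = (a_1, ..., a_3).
a = (4, -1, -1)

Write a = (a_1, ..., a_3) in the standard basis. For each basis vector v_i, ℓ(v_i) = <v_i, a> is a linear equation in the a_j's. Collect the n equations into a matrix system V a = ℓ, where row i of V is v_i (expressed in the standard basis). Since V is invertible (lower-triangular with 1s on the diagonal, up to permutation), solve by back-substitution:
  V =
[[1, 1, 0],
 [1, 0, 0],
 [0, -1, 1]]
  V a = (3, 4, 0)
Solving gives a = (4, -1, -1).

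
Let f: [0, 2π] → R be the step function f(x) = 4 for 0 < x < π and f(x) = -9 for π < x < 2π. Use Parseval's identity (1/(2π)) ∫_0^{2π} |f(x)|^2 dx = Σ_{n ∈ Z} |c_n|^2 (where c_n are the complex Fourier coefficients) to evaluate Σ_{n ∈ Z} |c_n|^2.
Σ |c_n|^2 = 97/2

Parseval equates the L^2 energy of f (normalised by 1/(2π)) with the ℓ^2 sum of its Fourier coefficients: (1/(2π)) ∫_0^{2π} |f|^2 = Σ |c_n|^2.
Compute the left side: (1/(2π)) [∫_0^π 4^2 dx + ∫_π^{2π} (-9)^2 dx] = (1/(2π)) · (16π + 81π) = (16 + 81)/2 = 97/2.
So Σ_{n ∈ Z} |c_n|^2 = 97/2.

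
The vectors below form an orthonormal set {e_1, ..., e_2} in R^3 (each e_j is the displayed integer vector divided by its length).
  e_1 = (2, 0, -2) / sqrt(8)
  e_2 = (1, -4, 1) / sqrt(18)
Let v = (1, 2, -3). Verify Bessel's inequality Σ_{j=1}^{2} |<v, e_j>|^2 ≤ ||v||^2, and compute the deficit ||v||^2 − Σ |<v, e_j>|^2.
Σ |<v, e_j>|^2 = 122/9; ||v||^2 = 14; deficit = 4/9

Write each e_j = u_j / sqrt(<u_j, u_j>) where u_j is the displayed integer vector. Then <v, e_j> = <v, u_j> / sqrt(<u_j, u_j>), so |<v, e_j>|^2 = <v, u_j>^2 / <u_j, u_j>.
Coefficients: <v, e_1> = 8/sqrt(8), <v, e_2> = -10/sqrt(18).
Square and sum: Σ |<v, e_j>|^2 = 122/9.
Compute ||v||^2 = v·v = 14.
Deficit = 14 − 122/9 = 4/9 ≥ 0, confirming Bessel's inequality. (The deficit equals ||v − Σ <v,e_j> e_j||^2, the squared distance from v to span{e_j}.)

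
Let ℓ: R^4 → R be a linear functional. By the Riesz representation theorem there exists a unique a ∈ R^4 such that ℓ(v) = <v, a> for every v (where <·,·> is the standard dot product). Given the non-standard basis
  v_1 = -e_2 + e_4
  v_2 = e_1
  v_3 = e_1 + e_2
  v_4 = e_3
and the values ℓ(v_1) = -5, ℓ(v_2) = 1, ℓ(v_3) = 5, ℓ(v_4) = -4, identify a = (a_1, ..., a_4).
a = (1, 4, -4, -1)

Write a = (a_1, ..., a_4) in the standard basis. For each basis vector v_i, ℓ(v_i) = <v_i, a> is a linear equation in the a_j's. Collect the n equations into a matrix system V a = ℓ, where row i of V is v_i (expressed in the standard basis). Since V is invertible (lower-triangular with 1s on the diagonal, up to permutation), solve by back-substitution:
  V =
[[0, -1, 0, 1],
 [1, 0, 0, 0],
 [1, 1, 0, 0],
 [0, 0, 1, 0]]
  V a = (-5, 1, 5, -4)
Solving gives a = (1, 4, -4, -1).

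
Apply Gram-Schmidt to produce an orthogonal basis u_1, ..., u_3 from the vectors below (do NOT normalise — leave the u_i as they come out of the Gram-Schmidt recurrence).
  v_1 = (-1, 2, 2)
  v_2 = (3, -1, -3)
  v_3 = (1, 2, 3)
Orthogonal basis:
  u_1 = (-1, 2, 2)
  u_2 = (16/9, 13/9, -5/9)
  u_3 = (26/25, -39/50, 13/10)

Apply the Gram-Schmidt recurrence
  u_1 = v_1
  u_i = v_i − Σ_{j<i} ((v_i · u_j) / (u_j · u_j)) · u_j.

Step by step this gives:
  u_1 = (-1, 2, 2)
  u_2 = (16/9, 13/9, -5/9)
  u_3 = (26/25, -39/50, 13/10)

Orthogonality check:
  u_2 · u_1 = 0 (should be 0)
  u_3 · u_1 = 0 (should be 0)
  u_3 · u_2 = 0 (should be 0)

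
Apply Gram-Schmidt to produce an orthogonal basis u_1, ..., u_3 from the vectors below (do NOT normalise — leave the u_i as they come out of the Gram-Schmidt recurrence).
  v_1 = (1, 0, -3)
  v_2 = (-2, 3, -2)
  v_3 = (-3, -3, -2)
Orthogonal basis:
  u_1 = (1, 0, -3)
  u_2 = (-12/5, 3, -4/5)
  u_3 = (-513/154, -228/77, -171/154)

Apply the Gram-Schmidt recurrence
  u_1 = v_1
  u_i = v_i − Σ_{j<i} ((v_i · u_j) / (u_j · u_j)) · u_j.

Step by step this gives:
  u_1 = (1, 0, -3)
  u_2 = (-12/5, 3, -4/5)
  u_3 = (-513/154, -228/77, -171/154)

Orthogonality check:
  u_2 · u_1 = 0 (should be 0)
  u_3 · u_1 = 0 (should be 0)
  u_3 · u_2 = 0 (should be 0)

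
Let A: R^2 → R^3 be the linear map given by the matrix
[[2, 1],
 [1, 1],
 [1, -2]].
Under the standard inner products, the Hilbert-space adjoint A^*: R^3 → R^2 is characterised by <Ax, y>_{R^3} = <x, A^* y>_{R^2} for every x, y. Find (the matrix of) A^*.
A^* = A^T =
[[2, 1, 1],
 [1, 1, -2]]

For real matrices with standard dot products, the defining identity <Ax, y> = <x, A^* y> gives (Ax)^T y = x^T (A^*) y, i.e. x^T A^T y = x^T (A^*) y. Since this holds for all x, y, we must have A^* = A^T. Therefore
A^* =
[[2, 1, 1],
 [1, 1, -2]].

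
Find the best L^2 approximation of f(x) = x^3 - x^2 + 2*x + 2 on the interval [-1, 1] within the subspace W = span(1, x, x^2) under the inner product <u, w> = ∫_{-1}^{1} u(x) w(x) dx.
g(x) = -x^2 + 13*x/5 + 2

The best approximation g ∈ W is the orthogonal projection of f onto W. Writing g = a_0 + a_1 x + a_2 x^2, the coefficients solve the normal equations G · a = b where
  G_{ij} = <φ_i, φ_j> and b_i = <f, φ_i>, with φ_0 = 1, φ_1 = x, φ_2 = x^2.
G =
  [2, 0, 2/3]
  [0, 2/3, 0]
  [2/3, 0, 2/5],
b = (10/3, 26/15, 14/15).
Solving gives a_0 = 2, a_1 = 13/5, a_2 = -1, so
  g(x) = -x^2 + 13*x/5 + 2.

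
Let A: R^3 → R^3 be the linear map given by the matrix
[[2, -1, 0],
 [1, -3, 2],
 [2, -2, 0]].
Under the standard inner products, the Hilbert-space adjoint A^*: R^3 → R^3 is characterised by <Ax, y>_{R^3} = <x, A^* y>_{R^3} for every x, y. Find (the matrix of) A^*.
A^* = A^T =
[[2, 1, 2],
 [-1, -3, -2],
 [0, 2, 0]]

For real matrices with standard dot products, the defining identity <Ax, y> = <x, A^* y> gives (Ax)^T y = x^T (A^*) y, i.e. x^T A^T y = x^T (A^*) y. Since this holds for all x, y, we must have A^* = A^T. Therefore
A^* =
[[2, 1, 2],
 [-1, -3, -2],
 [0, 2, 0]].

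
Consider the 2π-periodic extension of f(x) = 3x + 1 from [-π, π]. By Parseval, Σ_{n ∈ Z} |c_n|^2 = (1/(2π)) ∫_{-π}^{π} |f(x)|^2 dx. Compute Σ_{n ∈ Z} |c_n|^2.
Σ |c_n|^2 = 3π^2 + 1

Expand and integrate term by term over [-π, π]:
  ∫ (3x)^2 dx = 9·(2π^3/3); ∫ 2·3·(1)·x dx = 0 (odd integrand); ∫ 1^2 dx = 1·2π.
So (1/(2π)) ∫_{-π}^{π} (3x + 1)^2 dx = 9π^2/3 + 1 = 3π^2 + 1.
Parseval ⇒ Σ |c_n|^2 = 3π^2 + 1.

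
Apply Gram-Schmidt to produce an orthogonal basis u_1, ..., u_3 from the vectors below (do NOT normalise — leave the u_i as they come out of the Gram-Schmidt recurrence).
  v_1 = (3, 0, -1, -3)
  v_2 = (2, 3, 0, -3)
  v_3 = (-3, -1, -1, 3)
Orthogonal basis:
  u_1 = (3, 0, -1, -3)
  u_2 = (-7/19, 3, 15/19, -12/19)
  u_3 = (-93/193, 68/193, -297/193, 6/193)

Apply the Gram-Schmidt recurrence
  u_1 = v_1
  u_i = v_i − Σ_{j<i} ((v_i · u_j) / (u_j · u_j)) · u_j.

Step by step this gives:
  u_1 = (3, 0, -1, -3)
  u_2 = (-7/19, 3, 15/19, -12/19)
  u_3 = (-93/193, 68/193, -297/193, 6/193)

Orthogonality check:
  u_2 · u_1 = 0 (should be 0)
  u_3 · u_1 = 0 (should be 0)
  u_3 · u_2 = 0 (should be 0)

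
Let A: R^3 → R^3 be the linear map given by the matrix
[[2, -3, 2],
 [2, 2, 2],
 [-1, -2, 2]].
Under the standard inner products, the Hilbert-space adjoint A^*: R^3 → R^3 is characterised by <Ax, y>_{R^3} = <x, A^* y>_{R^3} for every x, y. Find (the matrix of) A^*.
A^* = A^T =
[[2, 2, -1],
 [-3, 2, -2],
 [2, 2, 2]]

For real matrices with standard dot products, the defining identity <Ax, y> = <x, A^* y> gives (Ax)^T y = x^T (A^*) y, i.e. x^T A^T y = x^T (A^*) y. Since this holds for all x, y, we must have A^* = A^T. Therefore
A^* =
[[2, 2, -1],
 [-3, 2, -2],
 [2, 2, 2]].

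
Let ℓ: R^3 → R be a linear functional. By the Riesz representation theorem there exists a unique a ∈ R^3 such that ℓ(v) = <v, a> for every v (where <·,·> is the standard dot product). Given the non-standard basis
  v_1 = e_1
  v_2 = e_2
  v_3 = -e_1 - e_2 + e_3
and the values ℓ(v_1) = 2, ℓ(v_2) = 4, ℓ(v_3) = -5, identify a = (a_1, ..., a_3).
a = (2, 4, 1)

Write a = (a_1, ..., a_3) in the standard basis. For each basis vector v_i, ℓ(v_i) = <v_i, a> is a linear equation in the a_j's. Collect the n equations into a matrix system V a = ℓ, where row i of V is v_i (expressed in the standard basis). Since V is invertible (lower-triangular with 1s on the diagonal, up to permutation), solve by back-substitution:
  V =
[[1, 0, 0],
 [0, 1, 0],
 [-1, -1, 1]]
  V a = (2, 4, -5)
Solving gives a = (2, 4, 1).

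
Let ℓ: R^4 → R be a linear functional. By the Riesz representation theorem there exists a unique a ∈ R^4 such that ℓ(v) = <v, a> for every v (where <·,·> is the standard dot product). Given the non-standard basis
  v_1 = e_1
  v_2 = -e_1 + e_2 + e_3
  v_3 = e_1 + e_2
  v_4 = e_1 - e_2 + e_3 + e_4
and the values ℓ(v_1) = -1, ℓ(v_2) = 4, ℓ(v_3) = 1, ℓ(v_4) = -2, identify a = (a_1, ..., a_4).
a = (-1, 2, 1, 0)

Write a = (a_1, ..., a_4) in the standard basis. For each basis vector v_i, ℓ(v_i) = <v_i, a> is a linear equation in the a_j's. Collect the n equations into a matrix system V a = ℓ, where row i of V is v_i (expressed in the standard basis). Since V is invertible (lower-triangular with 1s on the diagonal, up to permutation), solve by back-substitution:
  V =
[[1, 0, 0, 0],
 [-1, 1, 1, 0],
 [1, 1, 0, 0],
 [1, -1, 1, 1]]
  V a = (-1, 4, 1, -2)
Solving gives a = (-1, 2, 1, 0).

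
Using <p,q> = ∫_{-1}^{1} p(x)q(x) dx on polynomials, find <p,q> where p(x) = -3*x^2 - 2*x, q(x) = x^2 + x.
<p,q> = -38/15

Expand the product: p(x)·q(x) = -3*x^4 - 5*x^3 - 2*x^2.
∫_{-1}^{1} of each monomial x^k gives [2/(k+1) if k even, 0 if k odd]. Integrating term-by-term (or equivalently evaluating the antiderivative F(x) = -3*x^5/5 - 5*x^4/4 - 2*x^3/3 at the endpoints):
  F(1) − F(−1) = -151/60 − (1/60) = -38/15.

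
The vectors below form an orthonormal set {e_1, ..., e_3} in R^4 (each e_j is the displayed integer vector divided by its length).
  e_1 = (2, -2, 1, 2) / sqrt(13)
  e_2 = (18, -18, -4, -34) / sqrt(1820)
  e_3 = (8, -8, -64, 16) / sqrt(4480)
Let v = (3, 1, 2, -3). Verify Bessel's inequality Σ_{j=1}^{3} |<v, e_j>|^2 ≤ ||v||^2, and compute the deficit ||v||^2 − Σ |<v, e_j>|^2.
Σ |<v, e_j>|^2 = 15; ||v||^2 = 23; deficit = 8

Write each e_j = u_j / sqrt(<u_j, u_j>) where u_j is the displayed integer vector. Then <v, e_j> = <v, u_j> / sqrt(<u_j, u_j>), so |<v, e_j>|^2 = <v, u_j>^2 / <u_j, u_j>.
Coefficients: <v, e_1> = 0/sqrt(13), <v, e_2> = 130/sqrt(1820), <v, e_3> = -160/sqrt(4480).
Square and sum: Σ |<v, e_j>|^2 = 15.
Compute ||v||^2 = v·v = 23.
Deficit = 23 − 15 = 8 ≥ 0, confirming Bessel's inequality. (The deficit equals ||v − Σ <v,e_j> e_j||^2, the squared distance from v to span{e_j}.)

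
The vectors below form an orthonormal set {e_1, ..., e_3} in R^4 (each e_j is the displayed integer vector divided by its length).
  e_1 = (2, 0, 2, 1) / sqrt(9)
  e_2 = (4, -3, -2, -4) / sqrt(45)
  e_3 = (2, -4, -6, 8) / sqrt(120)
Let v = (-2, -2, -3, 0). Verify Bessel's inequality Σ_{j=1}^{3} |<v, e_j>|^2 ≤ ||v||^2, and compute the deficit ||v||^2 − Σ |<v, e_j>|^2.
Σ |<v, e_j>|^2 = 31/2; ||v||^2 = 17; deficit = 3/2

Write each e_j = u_j / sqrt(<u_j, u_j>) where u_j is the displayed integer vector. Then <v, e_j> = <v, u_j> / sqrt(<u_j, u_j>), so |<v, e_j>|^2 = <v, u_j>^2 / <u_j, u_j>.
Coefficients: <v, e_1> = -10/sqrt(9), <v, e_2> = 4/sqrt(45), <v, e_3> = 22/sqrt(120).
Square and sum: Σ |<v, e_j>|^2 = 31/2.
Compute ||v||^2 = v·v = 17.
Deficit = 17 − 31/2 = 3/2 ≥ 0, confirming Bessel's inequality. (The deficit equals ||v − Σ <v,e_j> e_j||^2, the squared distance from v to span{e_j}.)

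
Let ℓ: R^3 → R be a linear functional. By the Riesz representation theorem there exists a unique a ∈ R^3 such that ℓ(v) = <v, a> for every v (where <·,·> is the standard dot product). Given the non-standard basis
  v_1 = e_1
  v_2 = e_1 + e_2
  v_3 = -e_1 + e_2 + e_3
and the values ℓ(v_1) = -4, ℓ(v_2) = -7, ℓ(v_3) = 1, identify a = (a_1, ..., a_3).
a = (-4, -3, 0)

Write a = (a_1, ..., a_3) in the standard basis. For each basis vector v_i, ℓ(v_i) = <v_i, a> is a linear equation in the a_j's. Collect the n equations into a matrix system V a = ℓ, where row i of V is v_i (expressed in the standard basis). Since V is invertible (lower-triangular with 1s on the diagonal, up to permutation), solve by back-substitution:
  V =
[[1, 0, 0],
 [1, 1, 0],
 [-1, 1, 1]]
  V a = (-4, -7, 1)
Solving gives a = (-4, -3, 0).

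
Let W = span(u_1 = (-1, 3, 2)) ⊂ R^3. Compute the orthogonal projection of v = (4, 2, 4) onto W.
proj_W(v) = (-5/7, 15/7, 10/7)

Set up U = [u_1 | ... | u_1] ∈ R^(3×1). The projector onto W = col(U) is P = U (U^T U)^(-1) U^T.
Compute U^T U =
  [14],
and U^T v = (10).
Solve U^T U · c = U^T v for the coefficients: c = (5/7). The projection is proj_W(v) = U c.
Check: (v - proj_W(v)) · u_1 = 0  (should be 0).
Result: proj_W(v) = (-5/7, 15/7, 10/7).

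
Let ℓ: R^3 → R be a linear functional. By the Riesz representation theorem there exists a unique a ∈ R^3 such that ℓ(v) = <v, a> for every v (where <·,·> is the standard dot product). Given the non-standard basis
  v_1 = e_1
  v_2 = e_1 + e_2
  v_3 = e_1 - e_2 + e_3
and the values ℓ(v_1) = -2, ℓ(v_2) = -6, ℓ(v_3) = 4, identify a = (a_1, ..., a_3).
a = (-2, -4, 2)

Write a = (a_1, ..., a_3) in the standard basis. For each basis vector v_i, ℓ(v_i) = <v_i, a> is a linear equation in the a_j's. Collect the n equations into a matrix system V a = ℓ, where row i of V is v_i (expressed in the standard basis). Since V is invertible (lower-triangular with 1s on the diagonal, up to permutation), solve by back-substitution:
  V =
[[1, 0, 0],
 [1, 1, 0],
 [1, -1, 1]]
  V a = (-2, -6, 4)
Solving gives a = (-2, -4, 2).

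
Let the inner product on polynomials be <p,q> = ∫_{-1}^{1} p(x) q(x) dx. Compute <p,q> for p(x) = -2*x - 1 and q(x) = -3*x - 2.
<p,q> = 8

Expand the product: p(x)·q(x) = 6*x^2 + 7*x + 2.
∫_{-1}^{1} of each monomial x^k gives [2/(k+1) if k even, 0 if k odd]. Integrating term-by-term (or equivalently evaluating the antiderivative F(x) = 2*x^3 + 7*x^2/2 + 2*x at the endpoints):
  F(1) − F(−1) = 15/2 − (-1/2) = 8.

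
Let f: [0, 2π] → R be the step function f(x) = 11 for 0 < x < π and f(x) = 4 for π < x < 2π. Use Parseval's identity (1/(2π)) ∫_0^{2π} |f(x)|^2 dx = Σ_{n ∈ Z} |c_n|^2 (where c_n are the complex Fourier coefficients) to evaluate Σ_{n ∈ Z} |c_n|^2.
Σ |c_n|^2 = 137/2

Parseval equates the L^2 energy of f (normalised by 1/(2π)) with the ℓ^2 sum of its Fourier coefficients: (1/(2π)) ∫_0^{2π} |f|^2 = Σ |c_n|^2.
Compute the left side: (1/(2π)) [∫_0^π 11^2 dx + ∫_π^{2π} 4^2 dx] = (1/(2π)) · (121π + 16π) = (121 + 16)/2 = 137/2.
So Σ_{n ∈ Z} |c_n|^2 = 137/2.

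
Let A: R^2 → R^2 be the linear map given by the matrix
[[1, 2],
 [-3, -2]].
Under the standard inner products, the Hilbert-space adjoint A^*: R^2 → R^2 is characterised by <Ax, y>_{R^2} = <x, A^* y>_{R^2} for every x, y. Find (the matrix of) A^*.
A^* = A^T =
[[1, -3],
 [2, -2]]

For real matrices with standard dot products, the defining identity <Ax, y> = <x, A^* y> gives (Ax)^T y = x^T (A^*) y, i.e. x^T A^T y = x^T (A^*) y. Since this holds for all x, y, we must have A^* = A^T. Therefore
A^* =
[[1, -3],
 [2, -2]].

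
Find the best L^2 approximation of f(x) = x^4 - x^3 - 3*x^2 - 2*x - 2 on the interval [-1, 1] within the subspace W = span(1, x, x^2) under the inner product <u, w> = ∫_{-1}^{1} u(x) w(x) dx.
g(x) = -15*x^2/7 - 13*x/5 - 73/35

The best approximation g ∈ W is the orthogonal projection of f onto W. Writing g = a_0 + a_1 x + a_2 x^2, the coefficients solve the normal equations G · a = b where
  G_{ij} = <φ_i, φ_j> and b_i = <f, φ_i>, with φ_0 = 1, φ_1 = x, φ_2 = x^2.
G =
  [2, 0, 2/3]
  [0, 2/3, 0]
  [2/3, 0, 2/5],
b = (-28/5, -26/15, -236/105).
Solving gives a_0 = -73/35, a_1 = -13/5, a_2 = -15/7, so
  g(x) = -15*x^2/7 - 13*x/5 - 73/35.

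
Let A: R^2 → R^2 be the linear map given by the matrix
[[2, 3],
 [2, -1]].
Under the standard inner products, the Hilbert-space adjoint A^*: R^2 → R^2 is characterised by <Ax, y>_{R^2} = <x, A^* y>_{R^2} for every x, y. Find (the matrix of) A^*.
A^* = A^T =
[[2, 2],
 [3, -1]]

For real matrices with standard dot products, the defining identity <Ax, y> = <x, A^* y> gives (Ax)^T y = x^T (A^*) y, i.e. x^T A^T y = x^T (A^*) y. Since this holds for all x, y, we must have A^* = A^T. Therefore
A^* =
[[2, 2],
 [3, -1]].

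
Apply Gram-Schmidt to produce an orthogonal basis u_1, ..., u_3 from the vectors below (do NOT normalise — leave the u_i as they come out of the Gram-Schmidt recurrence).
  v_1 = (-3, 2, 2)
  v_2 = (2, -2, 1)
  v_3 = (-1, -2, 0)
Orthogonal basis:
  u_1 = (-3, 2, 2)
  u_2 = (10/17, -18/17, 33/17)
  u_3 = (-120/89, -140/89, -40/89)

Apply the Gram-Schmidt recurrence
  u_1 = v_1
  u_i = v_i − Σ_{j<i} ((v_i · u_j) / (u_j · u_j)) · u_j.

Step by step this gives:
  u_1 = (-3, 2, 2)
  u_2 = (10/17, -18/17, 33/17)
  u_3 = (-120/89, -140/89, -40/89)

Orthogonality check:
  u_2 · u_1 = 0 (should be 0)
  u_3 · u_1 = 0 (should be 0)
  u_3 · u_2 = 0 (should be 0)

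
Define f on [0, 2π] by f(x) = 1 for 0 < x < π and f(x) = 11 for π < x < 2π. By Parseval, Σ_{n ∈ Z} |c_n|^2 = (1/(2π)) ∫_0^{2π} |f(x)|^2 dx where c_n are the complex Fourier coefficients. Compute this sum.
Σ |c_n|^2 = 61

Parseval equates the L^2 energy of f (normalised by 1/(2π)) with the ℓ^2 sum of its Fourier coefficients: (1/(2π)) ∫_0^{2π} |f|^2 = Σ |c_n|^2.
Compute the left side: (1/(2π)) [∫_0^π 1^2 dx + ∫_π^{2π} 11^2 dx] = (1/(2π)) · (1π + 121π) = (1 + 121)/2 = 61.
So Σ_{n ∈ Z} |c_n|^2 = 61.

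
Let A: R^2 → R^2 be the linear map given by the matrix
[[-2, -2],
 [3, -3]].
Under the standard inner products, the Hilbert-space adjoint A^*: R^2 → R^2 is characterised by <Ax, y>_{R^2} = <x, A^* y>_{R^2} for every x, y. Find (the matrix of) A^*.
A^* = A^T =
[[-2, 3],
 [-2, -3]]

For real matrices with standard dot products, the defining identity <Ax, y> = <x, A^* y> gives (Ax)^T y = x^T (A^*) y, i.e. x^T A^T y = x^T (A^*) y. Since this holds for all x, y, we must have A^* = A^T. Therefore
A^* =
[[-2, 3],
 [-2, -3]].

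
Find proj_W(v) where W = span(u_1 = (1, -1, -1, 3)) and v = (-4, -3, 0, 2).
proj_W(v) = (5/12, -5/12, -5/12, 5/4)

Set up U = [u_1 | ... | u_1] ∈ R^(4×1). The projector onto W = col(U) is P = U (U^T U)^(-1) U^T.
Compute U^T U =
  [12],
and U^T v = (5).
Solve U^T U · c = U^T v for the coefficients: c = (5/12). The projection is proj_W(v) = U c.
Check: (v - proj_W(v)) · u_1 = 0  (should be 0).
Result: proj_W(v) = (5/12, -5/12, -5/12, 5/4).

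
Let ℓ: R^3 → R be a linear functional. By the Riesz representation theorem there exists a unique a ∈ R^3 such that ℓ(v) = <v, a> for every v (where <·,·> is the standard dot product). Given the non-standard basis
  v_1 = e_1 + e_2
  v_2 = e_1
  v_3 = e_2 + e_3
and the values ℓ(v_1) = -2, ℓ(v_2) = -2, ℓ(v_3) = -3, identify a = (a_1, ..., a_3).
a = (-2, 0, -3)

Write a = (a_1, ..., a_3) in the standard basis. For each basis vector v_i, ℓ(v_i) = <v_i, a> is a linear equation in the a_j's. Collect the n equations into a matrix system V a = ℓ, where row i of V is v_i (expressed in the standard basis). Since V is invertible (lower-triangular with 1s on the diagonal, up to permutation), solve by back-substitution:
  V =
[[1, 1, 0],
 [1, 0, 0],
 [0, 1, 1]]
  V a = (-2, -2, -3)
Solving gives a = (-2, 0, -3).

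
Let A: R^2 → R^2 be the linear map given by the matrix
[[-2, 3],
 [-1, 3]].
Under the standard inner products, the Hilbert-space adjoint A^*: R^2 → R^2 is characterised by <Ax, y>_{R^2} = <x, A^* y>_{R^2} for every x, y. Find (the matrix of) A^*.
A^* = A^T =
[[-2, -1],
 [3, 3]]

For real matrices with standard dot products, the defining identity <Ax, y> = <x, A^* y> gives (Ax)^T y = x^T (A^*) y, i.e. x^T A^T y = x^T (A^*) y. Since this holds for all x, y, we must have A^* = A^T. Therefore
A^* =
[[-2, -1],
 [3, 3]].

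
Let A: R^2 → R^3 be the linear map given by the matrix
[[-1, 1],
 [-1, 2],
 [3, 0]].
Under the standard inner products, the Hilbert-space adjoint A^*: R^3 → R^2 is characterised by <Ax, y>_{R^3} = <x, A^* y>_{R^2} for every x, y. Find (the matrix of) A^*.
A^* = A^T =
[[-1, -1, 3],
 [1, 2, 0]]

For real matrices with standard dot products, the defining identity <Ax, y> = <x, A^* y> gives (Ax)^T y = x^T (A^*) y, i.e. x^T A^T y = x^T (A^*) y. Since this holds for all x, y, we must have A^* = A^T. Therefore
A^* =
[[-1, -1, 3],
 [1, 2, 0]].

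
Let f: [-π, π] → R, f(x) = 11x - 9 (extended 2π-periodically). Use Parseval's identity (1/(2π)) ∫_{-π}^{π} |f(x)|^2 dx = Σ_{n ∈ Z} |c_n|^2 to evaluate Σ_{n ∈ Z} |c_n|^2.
Σ |c_n|^2 = 121π^2/3 + 81

Expand and integrate term by term over [-π, π]:
  ∫ (11x)^2 dx = 121·(2π^3/3); ∫ 2·11·(-9)·x dx = 0 (odd integrand); ∫ (-9)^2 dx = 81·2π.
So (1/(2π)) ∫_{-π}^{π} (11x - 9)^2 dx = 121π^2/3 + 81 = 121π^2/3 + 81.
Parseval ⇒ Σ |c_n|^2 = 121π^2/3 + 81.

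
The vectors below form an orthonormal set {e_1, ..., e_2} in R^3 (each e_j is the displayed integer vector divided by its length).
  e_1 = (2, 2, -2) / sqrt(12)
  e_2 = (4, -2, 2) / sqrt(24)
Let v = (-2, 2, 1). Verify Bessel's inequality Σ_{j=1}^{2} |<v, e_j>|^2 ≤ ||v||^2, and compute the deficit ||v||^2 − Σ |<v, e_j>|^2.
Σ |<v, e_j>|^2 = 9/2; ||v||^2 = 9; deficit = 9/2

Write each e_j = u_j / sqrt(<u_j, u_j>) where u_j is the displayed integer vector. Then <v, e_j> = <v, u_j> / sqrt(<u_j, u_j>), so |<v, e_j>|^2 = <v, u_j>^2 / <u_j, u_j>.
Coefficients: <v, e_1> = -2/sqrt(12), <v, e_2> = -10/sqrt(24).
Square and sum: Σ |<v, e_j>|^2 = 9/2.
Compute ||v||^2 = v·v = 9.
Deficit = 9 − 9/2 = 9/2 ≥ 0, confirming Bessel's inequality. (The deficit equals ||v − Σ <v,e_j> e_j||^2, the squared distance from v to span{e_j}.)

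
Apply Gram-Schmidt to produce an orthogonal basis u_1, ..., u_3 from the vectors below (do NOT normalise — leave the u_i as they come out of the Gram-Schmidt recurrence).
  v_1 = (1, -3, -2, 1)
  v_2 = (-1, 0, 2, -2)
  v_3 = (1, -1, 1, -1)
Orthogonal basis:
  u_1 = (1, -3, -2, 1)
  u_2 = (-8/15, -7/5, 16/15, -23/15)
  u_3 = (54/43, 2/43, 21/43, -6/43)

Apply the Gram-Schmidt recurrence
  u_1 = v_1
  u_i = v_i − Σ_{j<i} ((v_i · u_j) / (u_j · u_j)) · u_j.

Step by step this gives:
  u_1 = (1, -3, -2, 1)
  u_2 = (-8/15, -7/5, 16/15, -23/15)
  u_3 = (54/43, 2/43, 21/43, -6/43)

Orthogonality check:
  u_2 · u_1 = 0 (should be 0)
  u_3 · u_1 = 0 (should be 0)
  u_3 · u_2 = 0 (should be 0)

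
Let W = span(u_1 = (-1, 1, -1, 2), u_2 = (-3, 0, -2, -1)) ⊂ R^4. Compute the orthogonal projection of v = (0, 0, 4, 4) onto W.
proj_W(v) = (196/89, 92/89, 100/89, 280/89)

Set up U = [u_1 | ... | u_2] ∈ R^(4×2). The projector onto W = col(U) is P = U (U^T U)^(-1) U^T.
Compute U^T U =
  [7, 3]
  [3, 14],
and U^T v = (4, -12).
Solve U^T U · c = U^T v for the coefficients: c = (92/89, -96/89). The projection is proj_W(v) = U c.
Check: (v - proj_W(v)) · u_1 = 0  (should be 0).
Check: (v - proj_W(v)) · u_2 = 0  (should be 0).
Result: proj_W(v) = (196/89, 92/89, 100/89, 280/89).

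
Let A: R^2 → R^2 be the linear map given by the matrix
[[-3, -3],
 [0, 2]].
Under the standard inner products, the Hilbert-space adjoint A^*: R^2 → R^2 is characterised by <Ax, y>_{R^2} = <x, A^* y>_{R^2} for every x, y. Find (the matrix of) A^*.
A^* = A^T =
[[-3, 0],
 [-3, 2]]

For real matrices with standard dot products, the defining identity <Ax, y> = <x, A^* y> gives (Ax)^T y = x^T (A^*) y, i.e. x^T A^T y = x^T (A^*) y. Since this holds for all x, y, we must have A^* = A^T. Therefore
A^* =
[[-3, 0],
 [-3, 2]].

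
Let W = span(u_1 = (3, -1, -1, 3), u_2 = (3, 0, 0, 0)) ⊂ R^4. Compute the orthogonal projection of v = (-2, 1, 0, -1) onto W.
proj_W(v) = (-2, 4/11, 4/11, -12/11)

Set up U = [u_1 | ... | u_2] ∈ R^(4×2). The projector onto W = col(U) is P = U (U^T U)^(-1) U^T.
Compute U^T U =
  [20, 9]
  [9, 9],
and U^T v = (-10, -6).
Solve U^T U · c = U^T v for the coefficients: c = (-4/11, -10/33). The projection is proj_W(v) = U c.
Check: (v - proj_W(v)) · u_1 = 0  (should be 0).
Check: (v - proj_W(v)) · u_2 = 0  (should be 0).
Result: proj_W(v) = (-2, 4/11, 4/11, -12/11).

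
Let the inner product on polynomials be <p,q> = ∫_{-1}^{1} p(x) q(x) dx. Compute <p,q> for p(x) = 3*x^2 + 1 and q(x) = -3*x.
<p,q> = 0

Expand the product: p(x)·q(x) = -9*x^3 - 3*x.
∫_{-1}^{1} of each monomial x^k gives [2/(k+1) if k even, 0 if k odd]. Integrating term-by-term (or equivalently evaluating the antiderivative F(x) = -9*x^4/4 - 3*x^2/2 at the endpoints):
  F(1) − F(−1) = -15/4 − (-15/4) = 0.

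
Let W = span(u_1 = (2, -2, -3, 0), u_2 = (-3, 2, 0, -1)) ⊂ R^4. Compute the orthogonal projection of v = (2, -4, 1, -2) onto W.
proj_W(v) = (59/23, -40/23, -3/23, 19/23)

Set up U = [u_1 | ... | u_2] ∈ R^(4×2). The projector onto W = col(U) is P = U (U^T U)^(-1) U^T.
Compute U^T U =
  [17, -10]
  [-10, 14],
and U^T v = (9, -12).
Solve U^T U · c = U^T v for the coefficients: c = (1/23, -19/23). The projection is proj_W(v) = U c.
Check: (v - proj_W(v)) · u_1 = 0  (should be 0).
Check: (v - proj_W(v)) · u_2 = 0  (should be 0).
Result: proj_W(v) = (59/23, -40/23, -3/23, 19/23).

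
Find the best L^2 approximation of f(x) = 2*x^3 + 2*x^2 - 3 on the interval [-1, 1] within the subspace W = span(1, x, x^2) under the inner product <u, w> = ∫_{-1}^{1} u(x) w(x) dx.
g(x) = 2*x^2 + 6*x/5 - 3

The best approximation g ∈ W is the orthogonal projection of f onto W. Writing g = a_0 + a_1 x + a_2 x^2, the coefficients solve the normal equations G · a = b where
  G_{ij} = <φ_i, φ_j> and b_i = <f, φ_i>, with φ_0 = 1, φ_1 = x, φ_2 = x^2.
G =
  [2, 0, 2/3]
  [0, 2/3, 0]
  [2/3, 0, 2/5],
b = (-14/3, 4/5, -6/5).
Solving gives a_0 = -3, a_1 = 6/5, a_2 = 2, so
  g(x) = 2*x^2 + 6*x/5 - 3.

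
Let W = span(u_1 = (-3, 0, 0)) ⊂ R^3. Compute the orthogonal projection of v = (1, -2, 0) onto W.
proj_W(v) = (1, 0, 0)

Set up U = [u_1 | ... | u_1] ∈ R^(3×1). The projector onto W = col(U) is P = U (U^T U)^(-1) U^T.
Compute U^T U =
  [9],
and U^T v = (-3).
Solve U^T U · c = U^T v for the coefficients: c = (-1/3). The projection is proj_W(v) = U c.
Check: (v - proj_W(v)) · u_1 = 0  (should be 0).
Result: proj_W(v) = (1, 0, 0).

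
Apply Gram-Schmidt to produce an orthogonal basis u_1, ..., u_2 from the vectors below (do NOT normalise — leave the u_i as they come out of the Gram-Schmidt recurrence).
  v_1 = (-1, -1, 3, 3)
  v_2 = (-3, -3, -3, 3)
Orthogonal basis:
  u_1 = (-1, -1, 3, 3)
  u_2 = (-27/10, -27/10, -39/10, 21/10)

Apply the Gram-Schmidt recurrence
  u_1 = v_1
  u_i = v_i − Σ_{j<i} ((v_i · u_j) / (u_j · u_j)) · u_j.

Step by step this gives:
  u_1 = (-1, -1, 3, 3)
  u_2 = (-27/10, -27/10, -39/10, 21/10)

Orthogonality check:
  u_2 · u_1 = 0 (should be 0)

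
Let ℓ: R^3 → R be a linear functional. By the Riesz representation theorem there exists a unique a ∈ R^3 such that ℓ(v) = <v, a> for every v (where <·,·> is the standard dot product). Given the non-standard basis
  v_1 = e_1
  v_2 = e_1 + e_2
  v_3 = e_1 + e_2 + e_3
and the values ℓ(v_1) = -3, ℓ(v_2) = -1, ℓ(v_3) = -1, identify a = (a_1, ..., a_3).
a = (-3, 2, 0)

Write a = (a_1, ..., a_3) in the standard basis. For each basis vector v_i, ℓ(v_i) = <v_i, a> is a linear equation in the a_j's. Collect the n equations into a matrix system V a = ℓ, where row i of V is v_i (expressed in the standard basis). Since V is invertible (lower-triangular with 1s on the diagonal, up to permutation), solve by back-substitution:
  V =
[[1, 0, 0],
 [1, 1, 0],
 [1, 1, 1]]
  V a = (-3, -1, -1)
Solving gives a = (-3, 2, 0).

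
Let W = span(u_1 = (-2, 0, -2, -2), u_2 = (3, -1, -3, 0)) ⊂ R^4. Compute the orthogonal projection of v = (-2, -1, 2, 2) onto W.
proj_W(v) = (-61/57, 11/19, 137/57, 2/3)

Set up U = [u_1 | ... | u_2] ∈ R^(4×2). The projector onto W = col(U) is P = U (U^T U)^(-1) U^T.
Compute U^T U =
  [12, 0]
  [0, 19],
and U^T v = (-4, -11).
Solve U^T U · c = U^T v for the coefficients: c = (-1/3, -11/19). The projection is proj_W(v) = U c.
Check: (v - proj_W(v)) · u_1 = 0  (should be 0).
Check: (v - proj_W(v)) · u_2 = 0  (should be 0).
Result: proj_W(v) = (-61/57, 11/19, 137/57, 2/3).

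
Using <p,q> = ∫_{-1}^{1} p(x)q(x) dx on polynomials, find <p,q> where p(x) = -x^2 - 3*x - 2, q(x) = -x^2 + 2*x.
<p,q> = -34/15

Expand the product: p(x)·q(x) = x^4 + x^3 - 4*x^2 - 4*x.
∫_{-1}^{1} of each monomial x^k gives [2/(k+1) if k even, 0 if k odd]. Integrating term-by-term (or equivalently evaluating the antiderivative F(x) = x^5/5 + x^4/4 - 4*x^3/3 - 2*x^2 at the endpoints):
  F(1) − F(−1) = -173/60 − (-37/60) = -34/15.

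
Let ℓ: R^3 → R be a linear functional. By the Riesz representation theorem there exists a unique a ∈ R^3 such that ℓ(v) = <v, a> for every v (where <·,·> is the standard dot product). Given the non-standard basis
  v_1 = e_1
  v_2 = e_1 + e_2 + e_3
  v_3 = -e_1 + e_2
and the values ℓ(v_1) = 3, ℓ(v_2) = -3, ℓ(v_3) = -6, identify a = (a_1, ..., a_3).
a = (3, -3, -3)

Write a = (a_1, ..., a_3) in the standard basis. For each basis vector v_i, ℓ(v_i) = <v_i, a> is a linear equation in the a_j's. Collect the n equations into a matrix system V a = ℓ, where row i of V is v_i (expressed in the standard basis). Since V is invertible (lower-triangular with 1s on the diagonal, up to permutation), solve by back-substitution:
  V =
[[1, 0, 0],
 [1, 1, 1],
 [-1, 1, 0]]
  V a = (3, -3, -6)
Solving gives a = (3, -3, -3).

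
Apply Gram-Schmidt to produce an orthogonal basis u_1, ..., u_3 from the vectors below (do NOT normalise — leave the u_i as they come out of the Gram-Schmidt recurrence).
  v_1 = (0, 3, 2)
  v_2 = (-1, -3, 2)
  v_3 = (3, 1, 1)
Orthogonal basis:
  u_1 = (0, 3, 2)
  u_2 = (-1, -24/13, 36/13)
  u_3 = (444/157, -74/157, 111/157)

Apply the Gram-Schmidt recurrence
  u_1 = v_1
  u_i = v_i − Σ_{j<i} ((v_i · u_j) / (u_j · u_j)) · u_j.

Step by step this gives:
  u_1 = (0, 3, 2)
  u_2 = (-1, -24/13, 36/13)
  u_3 = (444/157, -74/157, 111/157)

Orthogonality check:
  u_2 · u_1 = 0 (should be 0)
  u_3 · u_1 = 0 (should be 0)
  u_3 · u_2 = 0 (should be 0)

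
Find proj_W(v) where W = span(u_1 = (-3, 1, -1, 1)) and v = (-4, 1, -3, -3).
proj_W(v) = (-13/4, 13/12, -13/12, 13/12)

Set up U = [u_1 | ... | u_1] ∈ R^(4×1). The projector onto W = col(U) is P = U (U^T U)^(-1) U^T.
Compute U^T U =
  [12],
and U^T v = (13).
Solve U^T U · c = U^T v for the coefficients: c = (13/12). The projection is proj_W(v) = U c.
Check: (v - proj_W(v)) · u_1 = 0  (should be 0).
Result: proj_W(v) = (-13/4, 13/12, -13/12, 13/12).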